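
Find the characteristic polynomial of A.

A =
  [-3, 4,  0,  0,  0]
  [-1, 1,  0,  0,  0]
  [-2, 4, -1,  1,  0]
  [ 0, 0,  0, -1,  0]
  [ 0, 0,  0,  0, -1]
x^5 + 5*x^4 + 10*x^3 + 10*x^2 + 5*x + 1

Expanding det(x·I − A) (e.g. by cofactor expansion or by noting that A is similar to its Jordan form J, which has the same characteristic polynomial as A) gives
  χ_A(x) = x^5 + 5*x^4 + 10*x^3 + 10*x^2 + 5*x + 1
which factors as (x + 1)^5. The eigenvalues (with algebraic multiplicities) are λ = -1 with multiplicity 5.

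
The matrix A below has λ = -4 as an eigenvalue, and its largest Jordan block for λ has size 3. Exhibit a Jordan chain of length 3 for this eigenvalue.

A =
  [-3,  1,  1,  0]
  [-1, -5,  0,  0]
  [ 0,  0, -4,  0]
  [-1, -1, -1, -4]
A Jordan chain for λ = -4 of length 3:
v_1 = (1, -1, 0, -1)ᵀ
v_2 = (1, 0, 0, -1)ᵀ
v_3 = (0, 0, 1, 0)ᵀ

Let N = A − (-4)·I. We want v_3 with N^3 v_3 = 0 but N^2 v_3 ≠ 0; then v_{j-1} := N · v_j for j = 3, …, 2.

Pick v_3 = (0, 0, 1, 0)ᵀ.
Then v_2 = N · v_3 = (1, 0, 0, -1)ᵀ.
Then v_1 = N · v_2 = (1, -1, 0, -1)ᵀ.

Sanity check: (A − (-4)·I) v_1 = (0, 0, 0, 0)ᵀ = 0. ✓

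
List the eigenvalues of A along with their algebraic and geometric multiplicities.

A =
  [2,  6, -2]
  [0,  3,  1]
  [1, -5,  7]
λ = 4: alg = 3, geom = 1

Step 1 — factor the characteristic polynomial to read off the algebraic multiplicities:
  χ_A(x) = (x - 4)^3

Step 2 — compute geometric multiplicities via the rank-nullity identity g(λ) = n − rank(A − λI):
  rank(A − (4)·I) = 2, so dim ker(A − (4)·I) = n − 2 = 1

Summary:
  λ = 4: algebraic multiplicity = 3, geometric multiplicity = 1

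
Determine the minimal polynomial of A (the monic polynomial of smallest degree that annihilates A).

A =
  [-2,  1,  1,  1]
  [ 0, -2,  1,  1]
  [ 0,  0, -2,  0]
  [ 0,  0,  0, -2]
x^3 + 6*x^2 + 12*x + 8

The characteristic polynomial is χ_A(x) = (x + 2)^4, so the eigenvalues are known. The minimal polynomial is
  m_A(x) = Π_λ (x − λ)^{k_λ}
where k_λ is the size of the *largest* Jordan block for λ (equivalently, the smallest k with (A − λI)^k v = 0 for every generalised eigenvector v of λ).

  λ = -2: largest Jordan block has size 3, contributing (x + 2)^3

So m_A(x) = (x + 2)^3 = x^3 + 6*x^2 + 12*x + 8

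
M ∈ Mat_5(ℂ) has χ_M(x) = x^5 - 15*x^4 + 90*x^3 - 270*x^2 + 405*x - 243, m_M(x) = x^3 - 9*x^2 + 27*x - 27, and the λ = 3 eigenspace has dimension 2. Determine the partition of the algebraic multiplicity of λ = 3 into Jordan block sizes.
Block sizes for λ = 3: [3, 2]

Step 1 — from the characteristic polynomial, algebraic multiplicity of λ = 3 is 5. From dim ker(M − (3)·I) = 2, there are exactly 2 Jordan blocks for λ = 3.
Step 2 — from the minimal polynomial, the factor (x − 3)^3 tells us the largest block for λ = 3 has size 3.
Step 3 — with total size 5, 2 blocks, and largest block 3, the block sizes (in nonincreasing order) are [3, 2].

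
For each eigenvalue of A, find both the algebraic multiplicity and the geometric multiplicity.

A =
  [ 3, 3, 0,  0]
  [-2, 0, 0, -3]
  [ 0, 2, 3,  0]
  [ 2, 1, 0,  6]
λ = 3: alg = 4, geom = 2

Step 1 — factor the characteristic polynomial to read off the algebraic multiplicities:
  χ_A(x) = (x - 3)^4

Step 2 — compute geometric multiplicities via the rank-nullity identity g(λ) = n − rank(A − λI):
  rank(A − (3)·I) = 2, so dim ker(A − (3)·I) = n − 2 = 2

Summary:
  λ = 3: algebraic multiplicity = 4, geometric multiplicity = 2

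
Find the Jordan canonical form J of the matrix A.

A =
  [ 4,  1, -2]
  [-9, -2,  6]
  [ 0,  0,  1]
J_2(1) ⊕ J_1(1)

The characteristic polynomial is
  det(x·I − A) = x^3 - 3*x^2 + 3*x - 1 = (x - 1)^3

Eigenvalues and multiplicities (the geometric multiplicity of λ is n − rank(A − λI), which equals the number of Jordan blocks for λ):
  λ = 1: algebraic multiplicity = 3, geometric multiplicity = 2

Determining the block sizes for each eigenvalue:
  λ = 1: 2 blocks summing to 3 forces exactly one block of size 2 and the rest size 1 → block sizes [2, 1]

Assembling the blocks gives a Jordan form
J =
  [1, 1, 0]
  [0, 1, 0]
  [0, 0, 1]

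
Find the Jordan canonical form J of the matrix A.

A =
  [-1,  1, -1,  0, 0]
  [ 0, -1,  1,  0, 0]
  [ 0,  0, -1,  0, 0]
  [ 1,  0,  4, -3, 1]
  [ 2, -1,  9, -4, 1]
J_3(-1) ⊕ J_2(-1)

The characteristic polynomial is
  det(x·I − A) = x^5 + 5*x^4 + 10*x^3 + 10*x^2 + 5*x + 1 = (x + 1)^5

Eigenvalues and multiplicities (the geometric multiplicity of λ is n − rank(A − λI), which equals the number of Jordan blocks for λ):
  λ = -1: algebraic multiplicity = 5, geometric multiplicity = 2

Determining the block sizes for each eigenvalue:
  λ = -1: with am = 5 and gm = 2, the partition is not yet determined (e.g. several partitions of 5 into 2 parts exist). Let N = A − (-1)·I. Computing rank(N^1) = 3, rank(N^2) = 1, rank(N^3) = 0; the number of blocks of size ≥ j is rank(N^{j−1}) − rank(N^j), giving [2, 2, 1]. So we have 1 block(s) of size 3, 1 block(s) of size 2 → block sizes [3, 2]

Assembling the blocks gives a Jordan form
J =
  [-1,  1,  0,  0,  0]
  [ 0, -1,  1,  0,  0]
  [ 0,  0, -1,  0,  0]
  [ 0,  0,  0, -1,  1]
  [ 0,  0,  0,  0, -1]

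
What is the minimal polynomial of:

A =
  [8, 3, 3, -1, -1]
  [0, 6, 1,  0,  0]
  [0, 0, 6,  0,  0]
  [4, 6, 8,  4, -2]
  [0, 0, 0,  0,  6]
x^3 - 18*x^2 + 108*x - 216

The characteristic polynomial is χ_A(x) = (x - 6)^5, so the eigenvalues are known. The minimal polynomial is
  m_A(x) = Π_λ (x − λ)^{k_λ}
where k_λ is the size of the *largest* Jordan block for λ (equivalently, the smallest k with (A − λI)^k v = 0 for every generalised eigenvector v of λ).

  λ = 6: largest Jordan block has size 3, contributing (x − 6)^3

So m_A(x) = (x - 6)^3 = x^3 - 18*x^2 + 108*x - 216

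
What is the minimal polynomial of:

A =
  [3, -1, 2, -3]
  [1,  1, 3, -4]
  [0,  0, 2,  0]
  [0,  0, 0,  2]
x^3 - 6*x^2 + 12*x - 8

The characteristic polynomial is χ_A(x) = (x - 2)^4, so the eigenvalues are known. The minimal polynomial is
  m_A(x) = Π_λ (x − λ)^{k_λ}
where k_λ is the size of the *largest* Jordan block for λ (equivalently, the smallest k with (A − λI)^k v = 0 for every generalised eigenvector v of λ).

  λ = 2: largest Jordan block has size 3, contributing (x − 2)^3

So m_A(x) = (x - 2)^3 = x^3 - 6*x^2 + 12*x - 8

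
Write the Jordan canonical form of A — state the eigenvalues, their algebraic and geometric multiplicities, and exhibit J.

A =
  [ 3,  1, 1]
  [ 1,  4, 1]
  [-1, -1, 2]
J_3(3)

The characteristic polynomial is
  det(x·I − A) = x^3 - 9*x^2 + 27*x - 27 = (x - 3)^3

Eigenvalues and multiplicities (the geometric multiplicity of λ is n − rank(A − λI), which equals the number of Jordan blocks for λ):
  λ = 3: algebraic multiplicity = 3, geometric multiplicity = 1

Determining the block sizes for each eigenvalue:
  λ = 3: one block (gm = 1), so the single block has size am = 3 → block sizes [3]

Assembling the blocks gives a Jordan form
J =
  [3, 1, 0]
  [0, 3, 1]
  [0, 0, 3]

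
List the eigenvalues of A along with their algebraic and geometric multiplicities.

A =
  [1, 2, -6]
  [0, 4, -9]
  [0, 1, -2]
λ = 1: alg = 3, geom = 2

Step 1 — factor the characteristic polynomial to read off the algebraic multiplicities:
  χ_A(x) = (x - 1)^3

Step 2 — compute geometric multiplicities via the rank-nullity identity g(λ) = n − rank(A − λI):
  rank(A − (1)·I) = 1, so dim ker(A − (1)·I) = n − 1 = 2

Summary:
  λ = 1: algebraic multiplicity = 3, geometric multiplicity = 2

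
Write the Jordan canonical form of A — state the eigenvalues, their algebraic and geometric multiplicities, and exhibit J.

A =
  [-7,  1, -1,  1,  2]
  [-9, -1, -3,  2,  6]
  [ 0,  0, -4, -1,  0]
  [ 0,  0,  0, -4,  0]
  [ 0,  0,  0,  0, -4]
J_2(-4) ⊕ J_2(-4) ⊕ J_1(-4)

The characteristic polynomial is
  det(x·I − A) = x^5 + 20*x^4 + 160*x^3 + 640*x^2 + 1280*x + 1024 = (x + 4)^5

Eigenvalues and multiplicities (the geometric multiplicity of λ is n − rank(A − λI), which equals the number of Jordan blocks for λ):
  λ = -4: algebraic multiplicity = 5, geometric multiplicity = 3

Determining the block sizes for each eigenvalue:
  λ = -4: with am = 5 and gm = 3, the partition is not yet determined (e.g. several partitions of 5 into 3 parts exist). Let N = A − (-4)·I. Computing rank(N^1) = 2, rank(N^2) = 0; the number of blocks of size ≥ j is rank(N^{j−1}) − rank(N^j), giving [3, 2]. So we have 2 block(s) of size 2, 1 block(s) of size 1 → block sizes [2, 2, 1]

Assembling the blocks gives a Jordan form
J =
  [-4,  1,  0,  0,  0]
  [ 0, -4,  0,  0,  0]
  [ 0,  0, -4,  1,  0]
  [ 0,  0,  0, -4,  0]
  [ 0,  0,  0,  0, -4]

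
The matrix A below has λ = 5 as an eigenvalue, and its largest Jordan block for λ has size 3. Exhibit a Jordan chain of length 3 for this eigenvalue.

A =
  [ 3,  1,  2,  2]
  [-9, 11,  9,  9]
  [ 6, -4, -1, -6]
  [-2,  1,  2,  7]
A Jordan chain for λ = 5 of length 3:
v_1 = (3, 0, 0, 3)ᵀ
v_2 = (-2, -9, 6, -2)ᵀ
v_3 = (1, 0, 0, 0)ᵀ

Let N = A − (5)·I. We want v_3 with N^3 v_3 = 0 but N^2 v_3 ≠ 0; then v_{j-1} := N · v_j for j = 3, …, 2.

Pick v_3 = (1, 0, 0, 0)ᵀ.
Then v_2 = N · v_3 = (-2, -9, 6, -2)ᵀ.
Then v_1 = N · v_2 = (3, 0, 0, 3)ᵀ.

Sanity check: (A − (5)·I) v_1 = (0, 0, 0, 0)ᵀ = 0. ✓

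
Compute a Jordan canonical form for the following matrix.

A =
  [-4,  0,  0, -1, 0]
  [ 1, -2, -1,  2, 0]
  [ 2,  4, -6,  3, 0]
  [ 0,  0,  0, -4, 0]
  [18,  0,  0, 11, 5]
J_2(-4) ⊕ J_2(-4) ⊕ J_1(5)

The characteristic polynomial is
  det(x·I − A) = x^5 + 11*x^4 + 16*x^3 - 224*x^2 - 1024*x - 1280 = (x - 5)*(x + 4)^4

Eigenvalues and multiplicities (the geometric multiplicity of λ is n − rank(A − λI), which equals the number of Jordan blocks for λ):
  λ = -4: algebraic multiplicity = 4, geometric multiplicity = 2
  λ = 5: algebraic multiplicity = 1, geometric multiplicity = 1

Determining the block sizes for each eigenvalue:
  λ = -4: with am = 4 and gm = 2, the partition is not yet determined (e.g. several partitions of 4 into 2 parts exist). Let N = A − (-4)·I. Computing rank(N^1) = 3, rank(N^2) = 1; the number of blocks of size ≥ j is rank(N^{j−1}) − rank(N^j), giving [2, 2]. So we have 2 block(s) of size 2 → block sizes [2, 2]
  λ = 5: one block (gm = 1), so the single block has size am = 1 → block sizes [1]

Assembling the blocks gives a Jordan form
J =
  [-4,  1,  0,  0, 0]
  [ 0, -4,  0,  0, 0]
  [ 0,  0, -4,  1, 0]
  [ 0,  0,  0, -4, 0]
  [ 0,  0,  0,  0, 5]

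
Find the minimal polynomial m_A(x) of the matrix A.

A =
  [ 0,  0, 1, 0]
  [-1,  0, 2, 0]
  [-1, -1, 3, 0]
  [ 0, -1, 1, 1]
x^3 - 3*x^2 + 3*x - 1

The characteristic polynomial is χ_A(x) = (x - 1)^4, so the eigenvalues are known. The minimal polynomial is
  m_A(x) = Π_λ (x − λ)^{k_λ}
where k_λ is the size of the *largest* Jordan block for λ (equivalently, the smallest k with (A − λI)^k v = 0 for every generalised eigenvector v of λ).

  λ = 1: largest Jordan block has size 3, contributing (x − 1)^3

So m_A(x) = (x - 1)^3 = x^3 - 3*x^2 + 3*x - 1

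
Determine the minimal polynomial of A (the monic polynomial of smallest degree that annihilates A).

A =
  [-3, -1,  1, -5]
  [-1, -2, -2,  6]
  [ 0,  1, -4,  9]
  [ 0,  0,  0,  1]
x^4 + 8*x^3 + 18*x^2 - 27

The characteristic polynomial is χ_A(x) = (x - 1)*(x + 3)^3, so the eigenvalues are known. The minimal polynomial is
  m_A(x) = Π_λ (x − λ)^{k_λ}
where k_λ is the size of the *largest* Jordan block for λ (equivalently, the smallest k with (A − λI)^k v = 0 for every generalised eigenvector v of λ).

  λ = -3: largest Jordan block has size 3, contributing (x + 3)^3
  λ = 1: largest Jordan block has size 1, contributing (x − 1)

So m_A(x) = (x - 1)*(x + 3)^3 = x^4 + 8*x^3 + 18*x^2 - 27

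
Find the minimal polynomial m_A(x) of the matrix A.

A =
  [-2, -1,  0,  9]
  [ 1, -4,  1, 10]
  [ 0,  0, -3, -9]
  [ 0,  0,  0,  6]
x^4 + 3*x^3 - 27*x^2 - 135*x - 162

The characteristic polynomial is χ_A(x) = (x - 6)*(x + 3)^3, so the eigenvalues are known. The minimal polynomial is
  m_A(x) = Π_λ (x − λ)^{k_λ}
where k_λ is the size of the *largest* Jordan block for λ (equivalently, the smallest k with (A − λI)^k v = 0 for every generalised eigenvector v of λ).

  λ = -3: largest Jordan block has size 3, contributing (x + 3)^3
  λ = 6: largest Jordan block has size 1, contributing (x − 6)

So m_A(x) = (x - 6)*(x + 3)^3 = x^4 + 3*x^3 - 27*x^2 - 135*x - 162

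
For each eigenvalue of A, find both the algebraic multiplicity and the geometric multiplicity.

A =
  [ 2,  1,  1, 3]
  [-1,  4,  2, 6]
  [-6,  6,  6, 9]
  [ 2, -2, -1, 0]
λ = 3: alg = 4, geom = 2

Step 1 — factor the characteristic polynomial to read off the algebraic multiplicities:
  χ_A(x) = (x - 3)^4

Step 2 — compute geometric multiplicities via the rank-nullity identity g(λ) = n − rank(A − λI):
  rank(A − (3)·I) = 2, so dim ker(A − (3)·I) = n − 2 = 2

Summary:
  λ = 3: algebraic multiplicity = 4, geometric multiplicity = 2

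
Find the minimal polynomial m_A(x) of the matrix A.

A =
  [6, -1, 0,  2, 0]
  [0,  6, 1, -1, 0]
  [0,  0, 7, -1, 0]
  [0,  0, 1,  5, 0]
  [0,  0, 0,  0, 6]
x^3 - 18*x^2 + 108*x - 216

The characteristic polynomial is χ_A(x) = (x - 6)^5, so the eigenvalues are known. The minimal polynomial is
  m_A(x) = Π_λ (x − λ)^{k_λ}
where k_λ is the size of the *largest* Jordan block for λ (equivalently, the smallest k with (A − λI)^k v = 0 for every generalised eigenvector v of λ).

  λ = 6: largest Jordan block has size 3, contributing (x − 6)^3

So m_A(x) = (x - 6)^3 = x^3 - 18*x^2 + 108*x - 216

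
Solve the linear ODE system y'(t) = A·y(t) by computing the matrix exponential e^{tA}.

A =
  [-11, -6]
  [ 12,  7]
e^{tA} =
  [-exp(t) + 2*exp(-5*t), -exp(t) + exp(-5*t)]
  [2*exp(t) - 2*exp(-5*t), 2*exp(t) - exp(-5*t)]

Strategy: write A = P · J · P⁻¹ where J is a Jordan canonical form, so e^{tA} = P · e^{tJ} · P⁻¹, and e^{tJ} can be computed block-by-block.

A has Jordan form
J =
  [-5, 0]
  [ 0, 1]
(up to reordering of blocks).

Per-block formulas:
  For a 1×1 block at λ = -5: exp(t · [-5]) = [e^(-5t)].
  For a 1×1 block at λ = 1: exp(t · [1]) = [e^(1t)].

After assembling e^{tJ} and conjugating by P, we get:

e^{tA} =
  [-exp(t) + 2*exp(-5*t), -exp(t) + exp(-5*t)]
  [2*exp(t) - 2*exp(-5*t), 2*exp(t) - exp(-5*t)]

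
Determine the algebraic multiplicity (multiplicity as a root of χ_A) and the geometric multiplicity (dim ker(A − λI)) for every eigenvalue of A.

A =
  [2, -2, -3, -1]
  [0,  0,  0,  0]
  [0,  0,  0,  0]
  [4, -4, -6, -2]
λ = 0: alg = 4, geom = 3

Step 1 — factor the characteristic polynomial to read off the algebraic multiplicities:
  χ_A(x) = x^4

Step 2 — compute geometric multiplicities via the rank-nullity identity g(λ) = n − rank(A − λI):
  rank(A − (0)·I) = 1, so dim ker(A − (0)·I) = n − 1 = 3

Summary:
  λ = 0: algebraic multiplicity = 4, geometric multiplicity = 3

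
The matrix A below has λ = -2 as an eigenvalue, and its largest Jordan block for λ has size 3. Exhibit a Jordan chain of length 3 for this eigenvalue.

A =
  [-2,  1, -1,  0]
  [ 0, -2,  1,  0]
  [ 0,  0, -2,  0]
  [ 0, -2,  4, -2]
A Jordan chain for λ = -2 of length 3:
v_1 = (1, 0, 0, -2)ᵀ
v_2 = (-1, 1, 0, 4)ᵀ
v_3 = (0, 0, 1, 0)ᵀ

Let N = A − (-2)·I. We want v_3 with N^3 v_3 = 0 but N^2 v_3 ≠ 0; then v_{j-1} := N · v_j for j = 3, …, 2.

Pick v_3 = (0, 0, 1, 0)ᵀ.
Then v_2 = N · v_3 = (-1, 1, 0, 4)ᵀ.
Then v_1 = N · v_2 = (1, 0, 0, -2)ᵀ.

Sanity check: (A − (-2)·I) v_1 = (0, 0, 0, 0)ᵀ = 0. ✓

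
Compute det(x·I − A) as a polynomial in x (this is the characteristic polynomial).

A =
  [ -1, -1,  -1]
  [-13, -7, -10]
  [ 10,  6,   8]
x^3

Expanding det(x·I − A) (e.g. by cofactor expansion or by noting that A is similar to its Jordan form J, which has the same characteristic polynomial as A) gives
  χ_A(x) = x^3
which factors as x^3. The eigenvalues (with algebraic multiplicities) are λ = 0 with multiplicity 3.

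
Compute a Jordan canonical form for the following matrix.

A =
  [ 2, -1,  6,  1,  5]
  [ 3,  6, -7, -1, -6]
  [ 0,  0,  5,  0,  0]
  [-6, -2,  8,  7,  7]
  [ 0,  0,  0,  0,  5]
J_3(5) ⊕ J_2(5)

The characteristic polynomial is
  det(x·I − A) = x^5 - 25*x^4 + 250*x^3 - 1250*x^2 + 3125*x - 3125 = (x - 5)^5

Eigenvalues and multiplicities (the geometric multiplicity of λ is n − rank(A − λI), which equals the number of Jordan blocks for λ):
  λ = 5: algebraic multiplicity = 5, geometric multiplicity = 2

Determining the block sizes for each eigenvalue:
  λ = 5: with am = 5 and gm = 2, the partition is not yet determined (e.g. several partitions of 5 into 2 parts exist). Let N = A − (5)·I. Computing rank(N^1) = 3, rank(N^2) = 1, rank(N^3) = 0; the number of blocks of size ≥ j is rank(N^{j−1}) − rank(N^j), giving [2, 2, 1]. So we have 1 block(s) of size 3, 1 block(s) of size 2 → block sizes [3, 2]

Assembling the blocks gives a Jordan form
J =
  [5, 1, 0, 0, 0]
  [0, 5, 1, 0, 0]
  [0, 0, 5, 0, 0]
  [0, 0, 0, 5, 1]
  [0, 0, 0, 0, 5]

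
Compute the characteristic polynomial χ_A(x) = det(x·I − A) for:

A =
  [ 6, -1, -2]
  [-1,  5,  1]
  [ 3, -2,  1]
x^3 - 12*x^2 + 48*x - 64

Expanding det(x·I − A) (e.g. by cofactor expansion or by noting that A is similar to its Jordan form J, which has the same characteristic polynomial as A) gives
  χ_A(x) = x^3 - 12*x^2 + 48*x - 64
which factors as (x - 4)^3. The eigenvalues (with algebraic multiplicities) are λ = 4 with multiplicity 3.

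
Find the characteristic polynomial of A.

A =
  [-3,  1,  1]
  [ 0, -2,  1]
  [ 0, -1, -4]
x^3 + 9*x^2 + 27*x + 27

Expanding det(x·I − A) (e.g. by cofactor expansion or by noting that A is similar to its Jordan form J, which has the same characteristic polynomial as A) gives
  χ_A(x) = x^3 + 9*x^2 + 27*x + 27
which factors as (x + 3)^3. The eigenvalues (with algebraic multiplicities) are λ = -3 with multiplicity 3.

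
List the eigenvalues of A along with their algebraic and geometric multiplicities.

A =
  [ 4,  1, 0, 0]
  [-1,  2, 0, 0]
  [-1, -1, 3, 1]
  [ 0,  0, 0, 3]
λ = 3: alg = 4, geom = 2

Step 1 — factor the characteristic polynomial to read off the algebraic multiplicities:
  χ_A(x) = (x - 3)^4

Step 2 — compute geometric multiplicities via the rank-nullity identity g(λ) = n − rank(A − λI):
  rank(A − (3)·I) = 2, so dim ker(A − (3)·I) = n − 2 = 2

Summary:
  λ = 3: algebraic multiplicity = 4, geometric multiplicity = 2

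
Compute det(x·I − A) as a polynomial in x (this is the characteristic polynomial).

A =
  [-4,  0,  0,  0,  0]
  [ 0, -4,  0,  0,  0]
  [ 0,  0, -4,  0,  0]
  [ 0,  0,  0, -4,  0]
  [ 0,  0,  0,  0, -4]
x^5 + 20*x^4 + 160*x^3 + 640*x^2 + 1280*x + 1024

Expanding det(x·I − A) (e.g. by cofactor expansion or by noting that A is similar to its Jordan form J, which has the same characteristic polynomial as A) gives
  χ_A(x) = x^5 + 20*x^4 + 160*x^3 + 640*x^2 + 1280*x + 1024
which factors as (x + 4)^5. The eigenvalues (with algebraic multiplicities) are λ = -4 with multiplicity 5.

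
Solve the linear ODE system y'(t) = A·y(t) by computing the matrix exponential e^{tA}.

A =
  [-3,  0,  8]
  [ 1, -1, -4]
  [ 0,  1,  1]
e^{tA} =
  [2*t^2*exp(-t) - 2*t*exp(-t) + exp(-t), 4*t^2*exp(-t), 8*t*exp(-t)]
  [-t^2*exp(-t) + t*exp(-t), -2*t^2*exp(-t) + exp(-t), -4*t*exp(-t)]
  [t^2*exp(-t)/2, t^2*exp(-t) + t*exp(-t), 2*t*exp(-t) + exp(-t)]

Strategy: write A = P · J · P⁻¹ where J is a Jordan canonical form, so e^{tA} = P · e^{tJ} · P⁻¹, and e^{tJ} can be computed block-by-block.

A has Jordan form
J =
  [-1,  1,  0]
  [ 0, -1,  1]
  [ 0,  0, -1]
(up to reordering of blocks).

Per-block formulas:
  For a 3×3 Jordan block J_3(-1): exp(t · J_3(-1)) = e^(-1t)·(I + t·N + (t^2/2)·N^2), where N is the 3×3 nilpotent shift.

After assembling e^{tJ} and conjugating by P, we get:

e^{tA} =
  [2*t^2*exp(-t) - 2*t*exp(-t) + exp(-t), 4*t^2*exp(-t), 8*t*exp(-t)]
  [-t^2*exp(-t) + t*exp(-t), -2*t^2*exp(-t) + exp(-t), -4*t*exp(-t)]
  [t^2*exp(-t)/2, t^2*exp(-t) + t*exp(-t), 2*t*exp(-t) + exp(-t)]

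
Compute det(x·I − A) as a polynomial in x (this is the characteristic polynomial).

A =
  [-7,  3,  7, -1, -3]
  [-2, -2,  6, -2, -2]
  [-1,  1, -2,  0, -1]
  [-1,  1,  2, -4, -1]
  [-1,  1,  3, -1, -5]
x^5 + 20*x^4 + 160*x^3 + 640*x^2 + 1280*x + 1024

Expanding det(x·I − A) (e.g. by cofactor expansion or by noting that A is similar to its Jordan form J, which has the same characteristic polynomial as A) gives
  χ_A(x) = x^5 + 20*x^4 + 160*x^3 + 640*x^2 + 1280*x + 1024
which factors as (x + 4)^5. The eigenvalues (with algebraic multiplicities) are λ = -4 with multiplicity 5.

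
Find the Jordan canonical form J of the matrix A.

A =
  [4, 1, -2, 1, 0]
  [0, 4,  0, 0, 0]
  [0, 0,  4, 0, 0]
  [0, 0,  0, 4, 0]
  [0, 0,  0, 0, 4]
J_2(4) ⊕ J_1(4) ⊕ J_1(4) ⊕ J_1(4)

The characteristic polynomial is
  det(x·I − A) = x^5 - 20*x^4 + 160*x^3 - 640*x^2 + 1280*x - 1024 = (x - 4)^5

Eigenvalues and multiplicities (the geometric multiplicity of λ is n − rank(A − λI), which equals the number of Jordan blocks for λ):
  λ = 4: algebraic multiplicity = 5, geometric multiplicity = 4

Determining the block sizes for each eigenvalue:
  λ = 4: 4 blocks summing to 5 forces exactly one block of size 2 and the rest size 1 → block sizes [2, 1, 1, 1]

Assembling the blocks gives a Jordan form
J =
  [4, 1, 0, 0, 0]
  [0, 4, 0, 0, 0]
  [0, 0, 4, 0, 0]
  [0, 0, 0, 4, 0]
  [0, 0, 0, 0, 4]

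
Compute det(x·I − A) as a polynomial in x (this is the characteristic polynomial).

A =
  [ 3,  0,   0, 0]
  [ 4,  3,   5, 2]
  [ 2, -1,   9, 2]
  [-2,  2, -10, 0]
x^4 - 15*x^3 + 84*x^2 - 208*x + 192

Expanding det(x·I − A) (e.g. by cofactor expansion or by noting that A is similar to its Jordan form J, which has the same characteristic polynomial as A) gives
  χ_A(x) = x^4 - 15*x^3 + 84*x^2 - 208*x + 192
which factors as (x - 4)^3*(x - 3). The eigenvalues (with algebraic multiplicities) are λ = 3 with multiplicity 1, λ = 4 with multiplicity 3.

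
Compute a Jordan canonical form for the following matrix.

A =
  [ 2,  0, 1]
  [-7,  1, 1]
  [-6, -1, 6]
J_3(3)

The characteristic polynomial is
  det(x·I − A) = x^3 - 9*x^2 + 27*x - 27 = (x - 3)^3

Eigenvalues and multiplicities (the geometric multiplicity of λ is n − rank(A − λI), which equals the number of Jordan blocks for λ):
  λ = 3: algebraic multiplicity = 3, geometric multiplicity = 1

Determining the block sizes for each eigenvalue:
  λ = 3: one block (gm = 1), so the single block has size am = 3 → block sizes [3]

Assembling the blocks gives a Jordan form
J =
  [3, 1, 0]
  [0, 3, 1]
  [0, 0, 3]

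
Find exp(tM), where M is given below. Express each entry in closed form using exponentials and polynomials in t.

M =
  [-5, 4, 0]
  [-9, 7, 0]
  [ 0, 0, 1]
e^{tM} =
  [-6*t*exp(t) + exp(t), 4*t*exp(t), 0]
  [-9*t*exp(t), 6*t*exp(t) + exp(t), 0]
  [0, 0, exp(t)]

Strategy: write M = P · J · P⁻¹ where J is a Jordan canonical form, so e^{tM} = P · e^{tJ} · P⁻¹, and e^{tJ} can be computed block-by-block.

M has Jordan form
J =
  [1, 1, 0]
  [0, 1, 0]
  [0, 0, 1]
(up to reordering of blocks).

Per-block formulas:
  For a 1×1 block at λ = 1: exp(t · [1]) = [e^(1t)].
  For a 2×2 Jordan block J_2(1): exp(t · J_2(1)) = e^(1t)·(I + t·N), where N is the 2×2 nilpotent shift.

After assembling e^{tJ} and conjugating by P, we get:

e^{tM} =
  [-6*t*exp(t) + exp(t), 4*t*exp(t), 0]
  [-9*t*exp(t), 6*t*exp(t) + exp(t), 0]
  [0, 0, exp(t)]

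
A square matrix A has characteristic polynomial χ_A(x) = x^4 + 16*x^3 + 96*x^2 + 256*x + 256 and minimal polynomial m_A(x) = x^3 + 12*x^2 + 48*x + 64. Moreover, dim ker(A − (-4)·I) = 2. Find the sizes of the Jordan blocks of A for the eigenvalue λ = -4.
Block sizes for λ = -4: [3, 1]

Step 1 — from the characteristic polynomial, algebraic multiplicity of λ = -4 is 4. From dim ker(A − (-4)·I) = 2, there are exactly 2 Jordan blocks for λ = -4.
Step 2 — from the minimal polynomial, the factor (x + 4)^3 tells us the largest block for λ = -4 has size 3.
Step 3 — with total size 4, 2 blocks, and largest block 3, the block sizes (in nonincreasing order) are [3, 1].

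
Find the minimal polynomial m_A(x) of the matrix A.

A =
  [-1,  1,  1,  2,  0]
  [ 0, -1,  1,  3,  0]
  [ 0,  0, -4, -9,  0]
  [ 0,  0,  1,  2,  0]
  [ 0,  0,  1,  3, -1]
x^2 + 2*x + 1

The characteristic polynomial is χ_A(x) = (x + 1)^5, so the eigenvalues are known. The minimal polynomial is
  m_A(x) = Π_λ (x − λ)^{k_λ}
where k_λ is the size of the *largest* Jordan block for λ (equivalently, the smallest k with (A − λI)^k v = 0 for every generalised eigenvector v of λ).

  λ = -1: largest Jordan block has size 2, contributing (x + 1)^2

So m_A(x) = (x + 1)^2 = x^2 + 2*x + 1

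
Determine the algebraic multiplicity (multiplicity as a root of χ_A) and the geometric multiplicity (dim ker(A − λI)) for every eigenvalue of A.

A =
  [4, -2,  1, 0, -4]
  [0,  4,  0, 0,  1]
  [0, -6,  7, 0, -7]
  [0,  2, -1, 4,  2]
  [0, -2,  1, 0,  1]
λ = 4: alg = 5, geom = 3

Step 1 — factor the characteristic polynomial to read off the algebraic multiplicities:
  χ_A(x) = (x - 4)^5

Step 2 — compute geometric multiplicities via the rank-nullity identity g(λ) = n − rank(A − λI):
  rank(A − (4)·I) = 2, so dim ker(A − (4)·I) = n − 2 = 3

Summary:
  λ = 4: algebraic multiplicity = 5, geometric multiplicity = 3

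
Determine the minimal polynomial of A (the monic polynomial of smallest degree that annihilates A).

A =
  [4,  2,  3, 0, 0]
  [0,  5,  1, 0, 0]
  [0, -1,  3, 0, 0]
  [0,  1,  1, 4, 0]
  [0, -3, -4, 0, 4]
x^3 - 12*x^2 + 48*x - 64

The characteristic polynomial is χ_A(x) = (x - 4)^5, so the eigenvalues are known. The minimal polynomial is
  m_A(x) = Π_λ (x − λ)^{k_λ}
where k_λ is the size of the *largest* Jordan block for λ (equivalently, the smallest k with (A − λI)^k v = 0 for every generalised eigenvector v of λ).

  λ = 4: largest Jordan block has size 3, contributing (x − 4)^3

So m_A(x) = (x - 4)^3 = x^3 - 12*x^2 + 48*x - 64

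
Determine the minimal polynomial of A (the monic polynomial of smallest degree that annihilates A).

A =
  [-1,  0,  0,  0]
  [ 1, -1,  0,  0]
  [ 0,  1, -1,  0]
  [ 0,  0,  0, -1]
x^3 + 3*x^2 + 3*x + 1

The characteristic polynomial is χ_A(x) = (x + 1)^4, so the eigenvalues are known. The minimal polynomial is
  m_A(x) = Π_λ (x − λ)^{k_λ}
where k_λ is the size of the *largest* Jordan block for λ (equivalently, the smallest k with (A − λI)^k v = 0 for every generalised eigenvector v of λ).

  λ = -1: largest Jordan block has size 3, contributing (x + 1)^3

So m_A(x) = (x + 1)^3 = x^3 + 3*x^2 + 3*x + 1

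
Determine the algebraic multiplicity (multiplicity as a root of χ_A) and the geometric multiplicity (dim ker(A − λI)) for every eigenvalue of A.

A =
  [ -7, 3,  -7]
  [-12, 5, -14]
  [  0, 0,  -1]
λ = -1: alg = 3, geom = 2

Step 1 — factor the characteristic polynomial to read off the algebraic multiplicities:
  χ_A(x) = (x + 1)^3

Step 2 — compute geometric multiplicities via the rank-nullity identity g(λ) = n − rank(A − λI):
  rank(A − (-1)·I) = 1, so dim ker(A − (-1)·I) = n − 1 = 2

Summary:
  λ = -1: algebraic multiplicity = 3, geometric multiplicity = 2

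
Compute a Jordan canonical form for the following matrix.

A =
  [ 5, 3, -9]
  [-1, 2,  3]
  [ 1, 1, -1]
J_3(2)

The characteristic polynomial is
  det(x·I − A) = x^3 - 6*x^2 + 12*x - 8 = (x - 2)^3

Eigenvalues and multiplicities (the geometric multiplicity of λ is n − rank(A − λI), which equals the number of Jordan blocks for λ):
  λ = 2: algebraic multiplicity = 3, geometric multiplicity = 1

Determining the block sizes for each eigenvalue:
  λ = 2: one block (gm = 1), so the single block has size am = 3 → block sizes [3]

Assembling the blocks gives a Jordan form
J =
  [2, 1, 0]
  [0, 2, 1]
  [0, 0, 2]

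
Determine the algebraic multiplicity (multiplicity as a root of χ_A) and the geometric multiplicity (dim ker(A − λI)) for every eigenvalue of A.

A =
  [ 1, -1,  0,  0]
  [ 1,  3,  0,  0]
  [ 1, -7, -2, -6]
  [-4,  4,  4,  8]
λ = 2: alg = 3, geom = 2; λ = 4: alg = 1, geom = 1

Step 1 — factor the characteristic polynomial to read off the algebraic multiplicities:
  χ_A(x) = (x - 4)*(x - 2)^3

Step 2 — compute geometric multiplicities via the rank-nullity identity g(λ) = n − rank(A − λI):
  rank(A − (2)·I) = 2, so dim ker(A − (2)·I) = n − 2 = 2
  rank(A − (4)·I) = 3, so dim ker(A − (4)·I) = n − 3 = 1

Summary:
  λ = 2: algebraic multiplicity = 3, geometric multiplicity = 2
  λ = 4: algebraic multiplicity = 1, geometric multiplicity = 1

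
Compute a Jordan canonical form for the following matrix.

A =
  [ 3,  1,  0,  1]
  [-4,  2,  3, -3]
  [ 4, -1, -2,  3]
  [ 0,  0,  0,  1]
J_3(1) ⊕ J_1(1)

The characteristic polynomial is
  det(x·I − A) = x^4 - 4*x^3 + 6*x^2 - 4*x + 1 = (x - 1)^4

Eigenvalues and multiplicities (the geometric multiplicity of λ is n − rank(A − λI), which equals the number of Jordan blocks for λ):
  λ = 1: algebraic multiplicity = 4, geometric multiplicity = 2

Determining the block sizes for each eigenvalue:
  λ = 1: with am = 4 and gm = 2, the partition is not yet determined (e.g. several partitions of 4 into 2 parts exist). Let N = A − (1)·I. Computing rank(N^1) = 2, rank(N^2) = 1, rank(N^3) = 0; the number of blocks of size ≥ j is rank(N^{j−1}) − rank(N^j), giving [2, 1, 1]. So we have 1 block(s) of size 3, 1 block(s) of size 1 → block sizes [3, 1]

Assembling the blocks gives a Jordan form
J =
  [1, 1, 0, 0]
  [0, 1, 1, 0]
  [0, 0, 1, 0]
  [0, 0, 0, 1]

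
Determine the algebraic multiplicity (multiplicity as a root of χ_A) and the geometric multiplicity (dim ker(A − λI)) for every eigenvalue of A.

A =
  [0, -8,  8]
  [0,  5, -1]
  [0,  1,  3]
λ = 0: alg = 1, geom = 1; λ = 4: alg = 2, geom = 1

Step 1 — factor the characteristic polynomial to read off the algebraic multiplicities:
  χ_A(x) = x*(x - 4)^2

Step 2 — compute geometric multiplicities via the rank-nullity identity g(λ) = n − rank(A − λI):
  rank(A − (0)·I) = 2, so dim ker(A − (0)·I) = n − 2 = 1
  rank(A − (4)·I) = 2, so dim ker(A − (4)·I) = n − 2 = 1

Summary:
  λ = 0: algebraic multiplicity = 1, geometric multiplicity = 1
  λ = 4: algebraic multiplicity = 2, geometric multiplicity = 1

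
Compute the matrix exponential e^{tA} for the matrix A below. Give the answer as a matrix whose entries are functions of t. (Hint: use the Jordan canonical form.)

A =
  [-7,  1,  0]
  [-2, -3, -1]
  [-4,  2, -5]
e^{tA} =
  [t^2*exp(-5*t) - 2*t*exp(-5*t) + exp(-5*t), t*exp(-5*t), -t^2*exp(-5*t)/2]
  [2*t^2*exp(-5*t) - 2*t*exp(-5*t), 2*t*exp(-5*t) + exp(-5*t), -t^2*exp(-5*t) - t*exp(-5*t)]
  [2*t^2*exp(-5*t) - 4*t*exp(-5*t), 2*t*exp(-5*t), -t^2*exp(-5*t) + exp(-5*t)]

Strategy: write A = P · J · P⁻¹ where J is a Jordan canonical form, so e^{tA} = P · e^{tJ} · P⁻¹, and e^{tJ} can be computed block-by-block.

A has Jordan form
J =
  [-5,  1,  0]
  [ 0, -5,  1]
  [ 0,  0, -5]
(up to reordering of blocks).

Per-block formulas:
  For a 3×3 Jordan block J_3(-5): exp(t · J_3(-5)) = e^(-5t)·(I + t·N + (t^2/2)·N^2), where N is the 3×3 nilpotent shift.

After assembling e^{tJ} and conjugating by P, we get:

e^{tA} =
  [t^2*exp(-5*t) - 2*t*exp(-5*t) + exp(-5*t), t*exp(-5*t), -t^2*exp(-5*t)/2]
  [2*t^2*exp(-5*t) - 2*t*exp(-5*t), 2*t*exp(-5*t) + exp(-5*t), -t^2*exp(-5*t) - t*exp(-5*t)]
  [2*t^2*exp(-5*t) - 4*t*exp(-5*t), 2*t*exp(-5*t), -t^2*exp(-5*t) + exp(-5*t)]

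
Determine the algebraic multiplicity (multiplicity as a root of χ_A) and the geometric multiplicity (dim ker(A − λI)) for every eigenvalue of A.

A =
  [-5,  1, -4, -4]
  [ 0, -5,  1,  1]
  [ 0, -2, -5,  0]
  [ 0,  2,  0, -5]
λ = -5: alg = 4, geom = 2

Step 1 — factor the characteristic polynomial to read off the algebraic multiplicities:
  χ_A(x) = (x + 5)^4

Step 2 — compute geometric multiplicities via the rank-nullity identity g(λ) = n − rank(A − λI):
  rank(A − (-5)·I) = 2, so dim ker(A − (-5)·I) = n − 2 = 2

Summary:
  λ = -5: algebraic multiplicity = 4, geometric multiplicity = 2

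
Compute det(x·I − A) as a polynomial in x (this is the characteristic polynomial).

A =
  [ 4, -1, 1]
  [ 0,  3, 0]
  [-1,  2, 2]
x^3 - 9*x^2 + 27*x - 27

Expanding det(x·I − A) (e.g. by cofactor expansion or by noting that A is similar to its Jordan form J, which has the same characteristic polynomial as A) gives
  χ_A(x) = x^3 - 9*x^2 + 27*x - 27
which factors as (x - 3)^3. The eigenvalues (with algebraic multiplicities) are λ = 3 with multiplicity 3.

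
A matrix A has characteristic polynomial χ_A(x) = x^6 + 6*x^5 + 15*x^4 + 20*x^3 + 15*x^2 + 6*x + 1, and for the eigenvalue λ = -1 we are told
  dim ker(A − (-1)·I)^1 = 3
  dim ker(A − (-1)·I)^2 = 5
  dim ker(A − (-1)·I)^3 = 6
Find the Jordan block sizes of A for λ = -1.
Block sizes for λ = -1: [3, 2, 1]

From the dimensions of kernels of powers, the number of Jordan blocks of size at least j is d_j − d_{j−1} where d_j = dim ker(N^j) (with d_0 = 0). Computing the differences gives [3, 2, 1].
The number of blocks of size exactly k is (#blocks of size ≥ k) − (#blocks of size ≥ k + 1), so the partition is: 1 block(s) of size 1, 1 block(s) of size 2, 1 block(s) of size 3.
In nonincreasing order the block sizes are [3, 2, 1].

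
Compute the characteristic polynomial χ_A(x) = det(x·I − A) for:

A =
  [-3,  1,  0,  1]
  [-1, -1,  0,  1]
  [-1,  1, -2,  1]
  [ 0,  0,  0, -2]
x^4 + 8*x^3 + 24*x^2 + 32*x + 16

Expanding det(x·I − A) (e.g. by cofactor expansion or by noting that A is similar to its Jordan form J, which has the same characteristic polynomial as A) gives
  χ_A(x) = x^4 + 8*x^3 + 24*x^2 + 32*x + 16
which factors as (x + 2)^4. The eigenvalues (with algebraic multiplicities) are λ = -2 with multiplicity 4.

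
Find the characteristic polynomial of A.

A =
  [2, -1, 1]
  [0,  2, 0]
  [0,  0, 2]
x^3 - 6*x^2 + 12*x - 8

Expanding det(x·I − A) (e.g. by cofactor expansion or by noting that A is similar to its Jordan form J, which has the same characteristic polynomial as A) gives
  χ_A(x) = x^3 - 6*x^2 + 12*x - 8
which factors as (x - 2)^3. The eigenvalues (with algebraic multiplicities) are λ = 2 with multiplicity 3.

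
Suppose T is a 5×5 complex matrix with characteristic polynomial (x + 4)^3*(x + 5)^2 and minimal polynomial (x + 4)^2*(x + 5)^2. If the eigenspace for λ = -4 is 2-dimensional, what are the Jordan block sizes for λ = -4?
Block sizes for λ = -4: [2, 1]

Step 1 — from the characteristic polynomial, algebraic multiplicity of λ = -4 is 3. From dim ker(T − (-4)·I) = 2, there are exactly 2 Jordan blocks for λ = -4.
Step 2 — from the minimal polynomial, the factor (x + 4)^2 tells us the largest block for λ = -4 has size 2.
Step 3 — with total size 3, 2 blocks, and largest block 2, the block sizes (in nonincreasing order) are [2, 1].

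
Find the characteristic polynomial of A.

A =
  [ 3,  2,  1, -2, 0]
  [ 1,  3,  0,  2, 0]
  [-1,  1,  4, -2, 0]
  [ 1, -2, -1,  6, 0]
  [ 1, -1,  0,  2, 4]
x^5 - 20*x^4 + 160*x^3 - 640*x^2 + 1280*x - 1024

Expanding det(x·I − A) (e.g. by cofactor expansion or by noting that A is similar to its Jordan form J, which has the same characteristic polynomial as A) gives
  χ_A(x) = x^5 - 20*x^4 + 160*x^3 - 640*x^2 + 1280*x - 1024
which factors as (x - 4)^5. The eigenvalues (with algebraic multiplicities) are λ = 4 with multiplicity 5.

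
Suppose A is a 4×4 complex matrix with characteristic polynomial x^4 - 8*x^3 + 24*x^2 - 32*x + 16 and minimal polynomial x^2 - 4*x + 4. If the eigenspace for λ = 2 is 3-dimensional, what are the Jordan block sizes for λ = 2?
Block sizes for λ = 2: [2, 1, 1]

Step 1 — from the characteristic polynomial, algebraic multiplicity of λ = 2 is 4. From dim ker(A − (2)·I) = 3, there are exactly 3 Jordan blocks for λ = 2.
Step 2 — from the minimal polynomial, the factor (x − 2)^2 tells us the largest block for λ = 2 has size 2.
Step 3 — with total size 4, 3 blocks, and largest block 2, the block sizes (in nonincreasing order) are [2, 1, 1].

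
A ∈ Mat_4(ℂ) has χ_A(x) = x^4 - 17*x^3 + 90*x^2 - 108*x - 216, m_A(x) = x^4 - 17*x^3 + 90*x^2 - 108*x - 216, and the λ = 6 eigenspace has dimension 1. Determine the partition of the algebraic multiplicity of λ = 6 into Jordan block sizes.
Block sizes for λ = 6: [3]

Step 1 — from the characteristic polynomial, algebraic multiplicity of λ = 6 is 3. From dim ker(A − (6)·I) = 1, there are exactly 1 Jordan blocks for λ = 6.
Step 2 — from the minimal polynomial, the factor (x − 6)^3 tells us the largest block for λ = 6 has size 3.
Step 3 — with total size 3, 1 blocks, and largest block 3, the block sizes (in nonincreasing order) are [3].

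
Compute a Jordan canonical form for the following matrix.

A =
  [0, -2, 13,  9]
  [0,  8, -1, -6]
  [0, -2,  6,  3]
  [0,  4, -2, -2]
J_1(0) ⊕ J_3(4)

The characteristic polynomial is
  det(x·I − A) = x^4 - 12*x^3 + 48*x^2 - 64*x = x*(x - 4)^3

Eigenvalues and multiplicities (the geometric multiplicity of λ is n − rank(A − λI), which equals the number of Jordan blocks for λ):
  λ = 0: algebraic multiplicity = 1, geometric multiplicity = 1
  λ = 4: algebraic multiplicity = 3, geometric multiplicity = 1

Determining the block sizes for each eigenvalue:
  λ = 0: one block (gm = 1), so the single block has size am = 1 → block sizes [1]
  λ = 4: one block (gm = 1), so the single block has size am = 3 → block sizes [3]

Assembling the blocks gives a Jordan form
J =
  [0, 0, 0, 0]
  [0, 4, 1, 0]
  [0, 0, 4, 1]
  [0, 0, 0, 4]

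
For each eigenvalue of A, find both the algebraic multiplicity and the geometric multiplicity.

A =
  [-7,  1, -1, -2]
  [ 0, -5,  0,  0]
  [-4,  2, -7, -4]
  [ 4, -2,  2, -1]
λ = -5: alg = 4, geom = 3

Step 1 — factor the characteristic polynomial to read off the algebraic multiplicities:
  χ_A(x) = (x + 5)^4

Step 2 — compute geometric multiplicities via the rank-nullity identity g(λ) = n − rank(A − λI):
  rank(A − (-5)·I) = 1, so dim ker(A − (-5)·I) = n − 1 = 3

Summary:
  λ = -5: algebraic multiplicity = 4, geometric multiplicity = 3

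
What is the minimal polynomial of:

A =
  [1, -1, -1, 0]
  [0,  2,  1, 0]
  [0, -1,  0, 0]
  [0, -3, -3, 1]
x^2 - 2*x + 1

The characteristic polynomial is χ_A(x) = (x - 1)^4, so the eigenvalues are known. The minimal polynomial is
  m_A(x) = Π_λ (x − λ)^{k_λ}
where k_λ is the size of the *largest* Jordan block for λ (equivalently, the smallest k with (A − λI)^k v = 0 for every generalised eigenvector v of λ).

  λ = 1: largest Jordan block has size 2, contributing (x − 1)^2

So m_A(x) = (x - 1)^2 = x^2 - 2*x + 1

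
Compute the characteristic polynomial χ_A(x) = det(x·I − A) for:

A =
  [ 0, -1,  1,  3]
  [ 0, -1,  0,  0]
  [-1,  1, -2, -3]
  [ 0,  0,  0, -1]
x^4 + 4*x^3 + 6*x^2 + 4*x + 1

Expanding det(x·I − A) (e.g. by cofactor expansion or by noting that A is similar to its Jordan form J, which has the same characteristic polynomial as A) gives
  χ_A(x) = x^4 + 4*x^3 + 6*x^2 + 4*x + 1
which factors as (x + 1)^4. The eigenvalues (with algebraic multiplicities) are λ = -1 with multiplicity 4.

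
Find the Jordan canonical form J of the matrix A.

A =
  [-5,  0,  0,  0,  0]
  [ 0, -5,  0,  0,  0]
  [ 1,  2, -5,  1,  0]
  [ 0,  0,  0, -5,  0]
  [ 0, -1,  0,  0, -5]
J_2(-5) ⊕ J_2(-5) ⊕ J_1(-5)

The characteristic polynomial is
  det(x·I − A) = x^5 + 25*x^4 + 250*x^3 + 1250*x^2 + 3125*x + 3125 = (x + 5)^5

Eigenvalues and multiplicities (the geometric multiplicity of λ is n − rank(A − λI), which equals the number of Jordan blocks for λ):
  λ = -5: algebraic multiplicity = 5, geometric multiplicity = 3

Determining the block sizes for each eigenvalue:
  λ = -5: with am = 5 and gm = 3, the partition is not yet determined (e.g. several partitions of 5 into 3 parts exist). Let N = A − (-5)·I. Computing rank(N^1) = 2, rank(N^2) = 0; the number of blocks of size ≥ j is rank(N^{j−1}) − rank(N^j), giving [3, 2]. So we have 2 block(s) of size 2, 1 block(s) of size 1 → block sizes [2, 2, 1]

Assembling the blocks gives a Jordan form
J =
  [-5,  1,  0,  0,  0]
  [ 0, -5,  0,  0,  0]
  [ 0,  0, -5,  1,  0]
  [ 0,  0,  0, -5,  0]
  [ 0,  0,  0,  0, -5]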